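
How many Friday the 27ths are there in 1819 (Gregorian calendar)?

Check the 27th of each month of 1819: Jan 27: Wed, Feb 27: Sat, Mar 27: Sat, Apr 27: Tue, May 27: Thu, Jun 27: Sun, Jul 27: Tue, Aug 27: Fri, Sep 27: Mon, Oct 27: Wed, Nov 27: Sat, Dec 27: Mon.
Friday occurs in August — 1 month.

1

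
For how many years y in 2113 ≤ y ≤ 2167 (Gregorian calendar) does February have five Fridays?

February has 28 days (29 in leap years); it has five Fridays when Friday falls among the first (month-length − 28) days — i.e. when February 1 is Friday in a leap year (never in a common year).
February 1 by year: 2113:Wed 2114:Thu 2115:Fri 2116:Sat 2117:Mon 2118:Tue 2119:Wed 2120:Thu 2121:Sat 2122:Sun 2123:Mon 2124:Tue 2125:Thu 2126:Fri 2127:Sat …(25 more)… 2153:Thu 2154:Fri 2155:Sat 2156:Sun 2157:Tue 2158:Wed 2159:Thu 2160:Fri✓ 2161:Sun 2162:Mon 2163:Tue 2164:Wed 2165:Fri 2166:Sat 2167:Sun
Years with five Fridays: 2132, 2160 → 2.

2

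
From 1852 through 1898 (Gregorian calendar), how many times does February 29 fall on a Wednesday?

2

Leap years in 1852–1898: 12 of them.
Feb 29 weekday advances by 5 (mod 7) from one leap year to the next four years later (or differs when a century non-leap intervenes).
Leap-day weekdays: 1852:Sun 1856:Fri 1860:Wed✓ 1864:Mon 1868:Sat 1872:Thu 1876:Tue 1880:Sun 1884:Fri 1888:Wed✓ 1892:Mon 1896:Sat
Wednesday: 1860, 1888 → 2.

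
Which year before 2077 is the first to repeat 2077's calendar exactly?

2066

Two years share a calendar iff Jan 1 falls on the same weekday and both are leap or both are common. 2077: Jan 1 is Friday, common year.
2076: Jan 1 Wednesday, leap
2075: Jan 1 Tuesday, common
2074: Jan 1 Monday, common
2073: Jan 1 Sunday, common
2072: Jan 1 Friday, leap
2071: Jan 1 Thursday, common
2070: Jan 1 Wednesday, common
2069: Jan 1 Tuesday, common
2068: Jan 1 Sunday, leap
2067: Jan 1 Saturday, common
2066: Jan 1 Friday, common
2066 matches on both conditions.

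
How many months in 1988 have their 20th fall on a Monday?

1

Check the 20th of each month of 1988: Jan 20: Wed, Feb 20: Sat, Mar 20: Sun, Apr 20: Wed, May 20: Fri, Jun 20: Mon, Jul 20: Wed, Aug 20: Sat, Sep 20: Tue, Oct 20: Thu, Nov 20: Sun, Dec 20: Tue.
Monday occurs in June — 1 month.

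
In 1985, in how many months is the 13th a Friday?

2

Check the 13th of each month of 1985: Jan 13: Sun, Feb 13: Wed, Mar 13: Wed, Apr 13: Sat, May 13: Mon, Jun 13: Thu, Jul 13: Sat, Aug 13: Tue, Sep 13: Fri, Oct 13: Sun, Nov 13: Wed, Dec 13: Fri.
Friday occurs in September, December — 2 months.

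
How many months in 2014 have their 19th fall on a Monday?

Check the 19th of each month of 2014: Jan 19: Sun, Feb 19: Wed, Mar 19: Wed, Apr 19: Sat, May 19: Mon, Jun 19: Thu, Jul 19: Sat, Aug 19: Tue, Sep 19: Fri, Oct 19: Sun, Nov 19: Wed, Dec 19: Fri.
Monday occurs in May — 1 month.

1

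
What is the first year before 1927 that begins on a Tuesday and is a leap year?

Jan 1 advances by 2 weekdays after a leap year and by 1 after a common year.
1927: Jan 1 is Saturday.
1926: Friday
1925: Thursday
1924: Tuesday (leap)
1924 begins on a Tuesday and is a leap year.

1924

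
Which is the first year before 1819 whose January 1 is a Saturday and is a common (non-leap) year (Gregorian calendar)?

1814

Jan 1 advances by 2 weekdays after a leap year and by 1 after a common year.
1819: Jan 1 is Friday.
1818: Thursday
1817: Wednesday
1816: Monday (leap)
1815: Sunday
1814: Saturday
1814 begins on a Saturday and is a common year.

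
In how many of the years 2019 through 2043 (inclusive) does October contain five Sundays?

10

October has 31 days; it has five Sundays when Sunday falls among the first (month-length − 28) days — i.e. when October 1 is one of Sunday/Saturday/Friday.
October 1 by year: 2019:Tue 2020:Thu 2021:Fri✓ 2022:Sat✓ 2023:Sun✓ 2024:Tue 2025:Wed 2026:Thu 2027:Fri✓ 2028:Sun✓ 2029:Mon 2030:Tue 2031:Wed 2032:Fri✓ 2033:Sat✓ 2034:Sun✓ 2035:Mon 2036:Wed 2037:Thu 2038:Fri✓ 2039:Sat✓ 2040:Mon 2041:Tue 2042:Wed 2043:Thu
Years with five Sundays: 2021, 2022, 2023, 2027, 2028, 2032, 2033, 2034, 2038, 2039 → 10.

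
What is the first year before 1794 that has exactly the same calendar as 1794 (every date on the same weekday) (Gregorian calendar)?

1783

Two years share a calendar iff Jan 1 falls on the same weekday and both are leap or both are common. 1794: Jan 1 is Wednesday, common year.
1793: Jan 1 Tuesday, common
1792: Jan 1 Sunday, leap
1791: Jan 1 Saturday, common
1790: Jan 1 Friday, common
1789: Jan 1 Thursday, common
1788: Jan 1 Tuesday, leap
1787: Jan 1 Monday, common
1786: Jan 1 Sunday, common
1785: Jan 1 Saturday, common
1784: Jan 1 Thursday, leap
1783: Jan 1 Wednesday, common
1783 matches on both conditions.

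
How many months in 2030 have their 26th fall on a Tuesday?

Check the 26th of each month of 2030: Jan 26: Sat, Feb 26: Tue, Mar 26: Tue, Apr 26: Fri, May 26: Sun, Jun 26: Wed, Jul 26: Fri, Aug 26: Mon, Sep 26: Thu, Oct 26: Sat, Nov 26: Tue, Dec 26: Thu.
Tuesday occurs in February, March, November — 3 months.

3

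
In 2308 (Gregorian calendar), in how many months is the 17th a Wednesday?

Check the 17th of each month of 2308: Jan 17: Fri, Feb 17: Mon, Mar 17: Tue, Apr 17: Fri, May 17: Sun, Jun 17: Wed, Jul 17: Fri, Aug 17: Mon, Sep 17: Thu, Oct 17: Sat, Nov 17: Tue, Dec 17: Thu.
Wednesday occurs in June — 1 month.

1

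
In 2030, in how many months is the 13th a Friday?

Check the 13th of each month of 2030: Jan 13: Sun, Feb 13: Wed, Mar 13: Wed, Apr 13: Sat, May 13: Mon, Jun 13: Thu, Jul 13: Sat, Aug 13: Tue, Sep 13: Fri, Oct 13: Sun, Nov 13: Wed, Dec 13: Fri.
Friday occurs in September, December — 2 months.

2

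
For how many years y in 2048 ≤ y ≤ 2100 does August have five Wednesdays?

21

August has 31 days; it has five Wednesdays when Wednesday falls among the first (month-length − 28) days — i.e. when August 1 is one of Wednesday/Tuesday/Monday.
August 1 by year: 2048:Sat 2049:Sun 2050:Mon✓ 2051:Tue✓ 2052:Thu 2053:Fri 2054:Sat 2055:Sun 2056:Tue✓ 2057:Wed✓ 2058:Thu 2059:Fri 2060:Sun 2061:Mon✓ 2062:Tue✓ …(23 more)… 2086:Thu 2087:Fri 2088:Sun 2089:Mon✓ 2090:Tue✓ 2091:Wed✓ 2092:Fri 2093:Sat 2094:Sun 2095:Mon✓ 2096:Wed✓ 2097:Thu 2098:Fri 2099:Sat 2100:Sun
Years with five Wednesdays: 2050, 2051, 2056, 2057, 2061, 2062, 2063, 2067, 2068, 2072, 2073, 2074, 2078, 2079, 2084, 2085, 2089, 2090, 2091, 2095, 2096 → 21.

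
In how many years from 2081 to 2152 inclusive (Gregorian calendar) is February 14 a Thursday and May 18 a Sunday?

Check each year's weekday for February 14 and May 18:
  2081: Fri/Sun  2082: Sat/Mon  2083: Sun/Tue  2084: Mon/Thu  2085: Wed/Fri  2086: Thu/Sat  2087: Fri/Sun  2088: Sat/Tue  2089: Mon/Wed  2090: Tue/Thu  2091: Wed/Fri  2092: Thu/Sun ✓  2093: Sat/Mon  2094: Sun/Tue  …(44 more)…  2139: Sat/Mon  2140: Sun/Wed  2141: Tue/Thu  2142: Wed/Fri  2143: Thu/Sat  2144: Fri/Mon  2145: Sun/Tue  2146: Mon/Wed  2147: Tue/Thu  2148: Wed/Sat  2149: Fri/Sun  2150: Sat/Mon  2151: Sun/Tue  2152: Mon/Thu
Both conditions hold in: 2092, 2104, 2132 — 3.

3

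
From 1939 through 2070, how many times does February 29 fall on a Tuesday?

5

Leap years in 1939–2070: 33 of them.
Feb 29 weekday advances by 5 (mod 7) from one leap year to the next four years later (or differs when a century non-leap intervenes).
Leap-day weekdays: 1940:Thu 1944:Tue✓ 1948:Sun 1952:Fri 1956:Wed 1960:Mon 1964:Sat 1968:Thu 1972:Tue✓ 1976:Sun 1980:Fri 1984:Wed 1988:Mon …(7 more)… 2020:Sat 2024:Thu 2028:Tue✓ 2032:Sun 2036:Fri 2040:Wed 2044:Mon 2048:Sat 2052:Thu 2056:Tue✓ 2060:Sun 2064:Fri 2068:Wed
Tuesday: 1944, 1972, 2000, 2028, 2056 → 5.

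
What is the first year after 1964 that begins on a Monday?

Jan 1 advances by 2 weekdays after a leap year and by 1 after a common year.
1964: Jan 1 is Wednesday (leap).
1965: Friday
1966: Saturday
1967: Sunday
1968: Monday (leap)
1968 begins on a Monday

1968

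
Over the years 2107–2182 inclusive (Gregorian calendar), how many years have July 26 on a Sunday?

Track July 26's weekday year by year (advancing +1, or +2 across a Feb 29):
  2107: Tue  2108: Thu (+2)  2109: Fri (+1)  2110: Sat (+1)  2111: Sun (+1) ✓
  2112: Tue (+2)  2113: Wed (+1)  2114: Thu (+1)  2115: Fri (+1)  2116: Sun (+2) ✓
  2117: Mon (+1)  2118: Tue (+1)  2119: Wed (+1)  2120: Fri (+2)  … (48 more years) …
  2169: Wed (+1)  2170: Thu (+1)  2171: Fri (+1)  2172: Sun (+2) ✓  2173: Mon (+1)
  2174: Tue (+1)  2175: Wed (+1)  2176: Fri (+2)  2177: Sat (+1)  2178: Sun (+1) ✓
  2179: Mon (+1)  2180: Wed (+2)  2181: Thu (+1)  2182: Fri (+1)
Sunday years: 2111, 2116, 2122, 2133, 2139, 2144, 2150, 2161, 2167, 2172, 2178 — 11 in total.

11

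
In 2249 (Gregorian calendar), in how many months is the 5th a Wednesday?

Check the 5th of each month of 2249: Jan 5: Fri, Feb 5: Mon, Mar 5: Mon, Apr 5: Thu, May 5: Sat, Jun 5: Tue, Jul 5: Thu, Aug 5: Sun, Sep 5: Wed, Oct 5: Fri, Nov 5: Mon, Dec 5: Wed.
Wednesday occurs in September, December — 2 months.

2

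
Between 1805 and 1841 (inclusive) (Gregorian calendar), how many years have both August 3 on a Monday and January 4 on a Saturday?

Check each year's weekday for August 3 and January 4:
  1805: Sat/Fri  1806: Sun/Sat  1807: Mon/Sun  1808: Wed/Mon  1809: Thu/Wed  1810: Fri/Thu  1811: Sat/Fri  1812: Mon/Sat ✓  1813: Tue/Mon  1814: Wed/Tue  1815: Thu/Wed  1816: Sat/Thu  1817: Sun/Sat  1818: Mon/Sun  …(9 more)…  1828: Sun/Fri  1829: Mon/Sun  1830: Tue/Mon  1831: Wed/Tue  1832: Fri/Wed  1833: Sat/Fri  1834: Sun/Sat  1835: Mon/Sun  1836: Wed/Mon  1837: Thu/Wed  1838: Fri/Thu  1839: Sat/Fri  1840: Mon/Sat ✓  1841: Tue/Mon
Both conditions hold in: 1812, 1840 — 2.

2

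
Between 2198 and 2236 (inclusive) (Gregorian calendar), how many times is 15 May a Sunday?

Track 15 May's weekday year by year (advancing +1, or +2 across a Feb 29):
  2198: Tue  2199: Wed (+1)  2200: Thu (+1)  2201: Fri (+1)  2202: Sat (+1)
  2203: Sun (+1) ✓  2204: Tue (+2)  2205: Wed (+1)  2206: Thu (+1)  2207: Fri (+1)
  2208: Sun (+2) ✓  2209: Mon (+1)  2210: Tue (+1)  2211: Wed (+1)  … (11 more years) …
  2223: Thu (+1)  2224: Sat (+2)  2225: Sun (+1) ✓  2226: Mon (+1)  2227: Tue (+1)
  2228: Thu (+2)  2229: Fri (+1)  2230: Sat (+1)  2231: Sun (+1) ✓  2232: Tue (+2)
  2233: Wed (+1)  2234: Thu (+1)  2235: Fri (+1)  2236: Sun (+2) ✓
Sunday years: 2203, 2208, 2214, 2225, 2231, 2236 — 6 in total.

6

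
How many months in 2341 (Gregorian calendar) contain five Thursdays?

4

A month of length L has five Thursdays iff its first Thursday is on day ≤ L−28 (so day 1–3 in a 31-day month, 1–2 in a 30-day month, day 1 in a leap February).
Checking each month of 2341: Jan starts Wed (31d) ✓; Feb starts Sat (28d); Mar starts Sat (31d); Apr starts Tue (30d); May starts Thu (31d) ✓; Jun starts Sun (30d); Jul starts Tue (31d) ✓; Aug starts Fri (31d); Sep starts Mon (30d); Oct starts Wed (31d) ✓; Nov starts Sat (30d); Dec starts Mon (31d).
Five-Thursday months: January, May, July, October → 4.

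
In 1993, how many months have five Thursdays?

4

A month of length L has five Thursdays iff its first Thursday is on day ≤ L−28 (so day 1–3 in a 31-day month, 1–2 in a 30-day month, day 1 in a leap February).
Checking each month of 1993: Jan starts Fri (31d); Feb starts Mon (28d); Mar starts Mon (31d); Apr starts Thu (30d) ✓; May starts Sat (31d); Jun starts Tue (30d); Jul starts Thu (31d) ✓; Aug starts Sun (31d); Sep starts Wed (30d) ✓; Oct starts Fri (31d); Nov starts Mon (30d); Dec starts Wed (31d) ✓.
Five-Thursday months: April, July, September, December → 4.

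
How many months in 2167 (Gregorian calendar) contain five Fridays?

A month of length L has five Fridays iff its first Friday is on day ≤ L−28 (so day 1–3 in a 31-day month, 1–2 in a 30-day month, day 1 in a leap February).
Checking each month of 2167: Jan starts Thu (31d) ✓; Feb starts Sun (28d); Mar starts Sun (31d); Apr starts Wed (30d); May starts Fri (31d) ✓; Jun starts Mon (30d); Jul starts Wed (31d) ✓; Aug starts Sat (31d); Sep starts Tue (30d); Oct starts Thu (31d) ✓; Nov starts Sun (30d); Dec starts Tue (31d).
Five-Friday months: January, May, July, October → 4.

4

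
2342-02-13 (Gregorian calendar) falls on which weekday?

January 1, 2342 is a Thursday.
February 13 is day 44 of the year, i.e. 43 days after Jan 1.
43 mod 7 = 1, so advance 1 weekday from Thursday: Friday.

Friday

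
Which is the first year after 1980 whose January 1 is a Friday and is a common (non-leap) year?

1982

Jan 1 advances by 2 weekdays after a leap year and by 1 after a common year.
1980: Jan 1 is Tuesday (leap).
1981: Thursday
1982: Friday
1982 begins on a Friday and is a common year.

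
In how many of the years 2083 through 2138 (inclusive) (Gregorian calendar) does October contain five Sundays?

October has 31 days; it has five Sundays when Sunday falls among the first (month-length − 28) days — i.e. when October 1 is one of Sunday/Saturday/Friday.
October 1 by year: 2083:Fri✓ 2084:Sun✓ 2085:Mon 2086:Tue 2087:Wed 2088:Fri✓ 2089:Sat✓ 2090:Sun✓ 2091:Mon 2092:Wed 2093:Thu 2094:Fri✓ 2095:Sat✓ 2096:Mon 2097:Tue …(26 more)… 2124:Sun✓ 2125:Mon 2126:Tue 2127:Wed 2128:Fri✓ 2129:Sat✓ 2130:Sun✓ 2131:Mon 2132:Wed 2133:Thu 2134:Fri✓ 2135:Sat✓ 2136:Mon 2137:Tue 2138:Wed
Years with five Sundays: 2083, 2084, 2088, 2089, 2090, 2094, 2095, 2100, 2101, 2102, 2106, 2107, 2112, 2113, 2117, 2118, 2119, 2123, 2124, 2128, 2129, 2130, 2134, 2135 → 24.

24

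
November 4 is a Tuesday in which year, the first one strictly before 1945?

1941

From one year to the next, a fixed date's weekday advances by 1, or by 2 when a Feb 29 lies between the two dates.
1945: November 4 is Sunday.
1944: Saturday (−1)
1943: Thursday (−2)
1942: Wednesday (−1)
1941: Tuesday (−1)
November 4 falls on a Tuesday in 1941.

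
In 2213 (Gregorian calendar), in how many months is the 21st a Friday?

1

Check the 21st of each month of 2213: Jan 21: Thu, Feb 21: Sun, Mar 21: Sun, Apr 21: Wed, May 21: Fri, Jun 21: Mon, Jul 21: Wed, Aug 21: Sat, Sep 21: Tue, Oct 21: Thu, Nov 21: Sun, Dec 21: Tue.
Friday occurs in May — 1 month.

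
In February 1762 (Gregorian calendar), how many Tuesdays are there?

4

February 1762 has 28 days and begins on Monday.
The first Tuesday is February 2.
Tuesdays fall on 2, 9, 16, 23 — that's 4.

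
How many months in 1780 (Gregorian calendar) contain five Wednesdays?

4

A month of length L has five Wednesdays iff its first Wednesday is on day ≤ L−28 (so day 1–3 in a 31-day month, 1–2 in a 30-day month, day 1 in a leap February).
Checking each month of 1780: Jan starts Sat (31d); Feb starts Tue (29d); Mar starts Wed (31d) ✓; Apr starts Sat (30d); May starts Mon (31d) ✓; Jun starts Thu (30d); Jul starts Sat (31d); Aug starts Tue (31d) ✓; Sep starts Fri (30d); Oct starts Sun (31d); Nov starts Wed (30d) ✓; Dec starts Fri (31d).
Five-Wednesday months: March, May, August, November → 4.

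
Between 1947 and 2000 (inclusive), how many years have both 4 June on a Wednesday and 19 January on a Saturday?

2

Check each year's weekday for 4 June and 19 January:
  1947: Wed/Sun  1948: Fri/Mon  1949: Sat/Wed  1950: Sun/Thu  1951: Mon/Fri  1952: Wed/Sat ✓  1953: Thu/Mon  1954: Fri/Tue  1955: Sat/Wed  1956: Mon/Thu  1957: Tue/Sat  1958: Wed/Sun  1959: Thu/Mon  1960: Sat/Tue  …(26 more)…  1987: Thu/Mon  1988: Sat/Tue  1989: Sun/Thu  1990: Mon/Fri  1991: Tue/Sat  1992: Thu/Sun  1993: Fri/Tue  1994: Sat/Wed  1995: Sun/Thu  1996: Tue/Fri  1997: Wed/Sun  1998: Thu/Mon  1999: Fri/Tue  2000: Sun/Wed
Both conditions hold in: 1952, 1980 — 2.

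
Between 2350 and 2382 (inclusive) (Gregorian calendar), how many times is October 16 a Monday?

5

Track October 16's weekday year by year (advancing +1, or +2 across a Feb 29):
  2350: Mon ✓  2351: Tue (+1)  2352: Thu (+2)  2353: Fri (+1)  2354: Sat (+1)
  2355: Sun (+1)  2356: Tue (+2)  2357: Wed (+1)  2358: Thu (+1)  2359: Fri (+1)
  2360: Sun (+2)  2361: Mon (+1) ✓  2362: Tue (+1)  2363: Wed (+1)  … (5 more years) …
  2369: Thu (+1)  2370: Fri (+1)  2371: Sat (+1)  2372: Mon (+2) ✓  2373: Tue (+1)
  2374: Wed (+1)  2375: Thu (+1)  2376: Sat (+2)  2377: Sun (+1)  2378: Mon (+1) ✓
  2379: Tue (+1)  2380: Thu (+2)  2381: Fri (+1)  2382: Sat (+1)
Monday years: 2350, 2361, 2367, 2372, 2378 — 5 in total.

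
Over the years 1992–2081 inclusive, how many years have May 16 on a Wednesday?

Track May 16's weekday year by year (advancing +1, or +2 across a Feb 29):
  1992: Sat  1993: Sun (+1)  1994: Mon (+1)  1995: Tue (+1)  1996: Thu (+2)
  1997: Fri (+1)  1998: Sat (+1)  1999: Sun (+1)  2000: Tue (+2)  2001: Wed (+1) ✓
  2002: Thu (+1)  2003: Fri (+1)  2004: Sun (+2)  2005: Mon (+1)  … (62 more years) …
  2068: Wed (+2) ✓  2069: Thu (+1)  2070: Fri (+1)  2071: Sat (+1)  2072: Mon (+2)
  2073: Tue (+1)  2074: Wed (+1) ✓  2075: Thu (+1)  2076: Sat (+2)  2077: Sun (+1)
  2078: Mon (+1)  2079: Tue (+1)  2080: Thu (+2)  2081: Fri (+1)
Wednesday years: 2001, 2007, 2012, 2018, 2029, 2035, 2040, 2046, 2057, 2063, 2068, 2074 — 12 in total.

12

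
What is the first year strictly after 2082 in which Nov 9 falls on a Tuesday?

2083

From one year to the next, a fixed date's weekday advances by 1, or by 2 when a Feb 29 lies between the two dates.
2082: November 9 is Monday.
2083: Tuesday (+1)
Nov 9 falls on a Tuesday in 2083.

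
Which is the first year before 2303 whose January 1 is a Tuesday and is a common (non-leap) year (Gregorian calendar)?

Jan 1 advances by 2 weekdays after a leap year and by 1 after a common year.
2303: Jan 1 is Thursday.
2302: Wednesday
2301: Tuesday
2301 begins on a Tuesday and is a common year.

2301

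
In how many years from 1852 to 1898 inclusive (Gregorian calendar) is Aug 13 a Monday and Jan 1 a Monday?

Check each year's weekday for Aug 13 and Jan 1:
  1852: Fri/Thu  1853: Sat/Sat  1854: Sun/Sun  1855: Mon/Mon ✓  1856: Wed/Tue  1857: Thu/Thu  1858: Fri/Fri  1859: Sat/Sat  1860: Mon/Sun  1861: Tue/Tue  1862: Wed/Wed  1863: Thu/Thu  1864: Sat/Fri  1865: Sun/Sun  …(19 more)…  1885: Thu/Thu  1886: Fri/Fri  1887: Sat/Sat  1888: Mon/Sun  1889: Tue/Tue  1890: Wed/Wed  1891: Thu/Thu  1892: Sat/Fri  1893: Sun/Sun  1894: Mon/Mon ✓  1895: Tue/Tue  1896: Thu/Wed  1897: Fri/Fri  1898: Sat/Sat
Both conditions hold in: 1855, 1866, 1877, 1883, 1894 — 5.

5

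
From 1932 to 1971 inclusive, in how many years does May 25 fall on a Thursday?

Track May 25's weekday year by year (advancing +1, or +2 across a Feb 29):
  1932: Wed  1933: Thu (+1) ✓  1934: Fri (+1)  1935: Sat (+1)  1936: Mon (+2)
  1937: Tue (+1)  1938: Wed (+1)  1939: Thu (+1) ✓  1940: Sat (+2)  1941: Sun (+1)
  1942: Mon (+1)  1943: Tue (+1)  1944: Thu (+2) ✓  1945: Fri (+1)  … (12 more years) …
  1958: Sun (+1)  1959: Mon (+1)  1960: Wed (+2)  1961: Thu (+1) ✓  1962: Fri (+1)
  1963: Sat (+1)  1964: Mon (+2)  1965: Tue (+1)  1966: Wed (+1)  1967: Thu (+1) ✓
  1968: Sat (+2)  1969: Sun (+1)  1970: Mon (+1)  1971: Tue (+1)
Thursday years: 1933, 1939, 1944, 1950, 1961, 1967 — 6 in total.

6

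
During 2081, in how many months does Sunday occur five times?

A month of length L has five Sundays iff its first Sunday is on day ≤ L−28 (so day 1–3 in a 31-day month, 1–2 in a 30-day month, day 1 in a leap February).
Checking each month of 2081: Jan starts Wed (31d); Feb starts Sat (28d); Mar starts Sat (31d) ✓; Apr starts Tue (30d); May starts Thu (31d); Jun starts Sun (30d) ✓; Jul starts Tue (31d); Aug starts Fri (31d) ✓; Sep starts Mon (30d); Oct starts Wed (31d); Nov starts Sat (30d) ✓; Dec starts Mon (31d).
Five-Sunday months: March, June, August, November → 4.

4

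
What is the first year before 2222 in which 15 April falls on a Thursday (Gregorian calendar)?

2219

From one year to the next, a fixed date's weekday advances by 1, or by 2 when a Feb 29 lies between the two dates.
2222: April 15 is Monday.
2221: Sunday (−1)
2220: Saturday (−1)
2219: Thursday (−2)
15 April falls on a Thursday in 2219.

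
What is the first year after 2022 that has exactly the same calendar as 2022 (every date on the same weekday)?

2033

Two years share a calendar iff Jan 1 falls on the same weekday and both are leap or both are common. 2022: Jan 1 is Saturday, common year.
2023: Jan 1 Sunday, common
2024: Jan 1 Monday, leap
2025: Jan 1 Wednesday, common
2026: Jan 1 Thursday, common
2027: Jan 1 Friday, common
2028: Jan 1 Saturday, leap
2029: Jan 1 Monday, common
2030: Jan 1 Tuesday, common
2031: Jan 1 Wednesday, common
2032: Jan 1 Thursday, leap
2033: Jan 1 Saturday, common
2033 matches on both conditions.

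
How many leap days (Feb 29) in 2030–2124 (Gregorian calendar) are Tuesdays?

3

Leap years in 2030–2124: 23 of them.
Feb 29 weekday advances by 5 (mod 7) from one leap year to the next four years later (or differs when a century non-leap intervenes).
Leap-day weekdays: 2032:Sun 2036:Fri 2040:Wed 2044:Mon 2048:Sat 2052:Thu 2056:Tue✓ 2060:Sun 2064:Fri 2068:Wed 2072:Mon 2076:Sat 2080:Thu 2084:Tue✓ 2088:Sun 2092:Fri 2096:Wed 2104:Fri 2108:Wed 2112:Mon 2116:Sat 2120:Thu 2124:Tue✓
Tuesday: 2056, 2084, 2124 → 3.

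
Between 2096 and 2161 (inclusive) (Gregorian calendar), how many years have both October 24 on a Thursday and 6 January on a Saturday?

2

Check each year's weekday for October 24 and 6 January:
  2096: Wed/Fri  2097: Thu/Sun  2098: Fri/Mon  2099: Sat/Tue  2100: Sun/Wed  2101: Mon/Thu  2102: Tue/Fri  2103: Wed/Sat  2104: Fri/Sun  2105: Sat/Tue  2106: Sun/Wed  2107: Mon/Thu  2108: Wed/Fri  2109: Thu/Sun  …(38 more)…  2148: Thu/Sat ✓  2149: Fri/Mon  2150: Sat/Tue  2151: Sun/Wed  2152: Tue/Thu  2153: Wed/Sat  2154: Thu/Sun  2155: Fri/Mon  2156: Sun/Tue  2157: Mon/Thu  2158: Tue/Fri  2159: Wed/Sat  2160: Fri/Sun  2161: Sat/Tue
Both conditions hold in: 2120, 2148 — 2.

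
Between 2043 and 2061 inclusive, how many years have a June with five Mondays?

June has 30 days; it has five Mondays when Monday falls among the first (month-length − 28) days — i.e. when June 1 is one of Monday/Sunday.
June 1 by year: 2043:Mon✓ 2044:Wed 2045:Thu 2046:Fri 2047:Sat 2048:Mon✓ 2049:Tue 2050:Wed 2051:Thu 2052:Sat 2053:Sun✓ 2054:Mon✓ 2055:Tue 2056:Thu 2057:Fri 2058:Sat 2059:Sun✓ 2060:Tue 2061:Wed
Years with five Mondays: 2043, 2048, 2053, 2054, 2059 → 5.

5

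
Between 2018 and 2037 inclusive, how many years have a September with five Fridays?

September has 30 days; it has five Fridays when Friday falls among the first (month-length − 28) days — i.e. when September 1 is one of Friday/Thursday.
September 1 by year: 2018:Sat 2019:Sun 2020:Tue 2021:Wed 2022:Thu✓ 2023:Fri✓ 2024:Sun 2025:Mon 2026:Tue 2027:Wed 2028:Fri✓ 2029:Sat 2030:Sun 2031:Mon 2032:Wed 2033:Thu✓ 2034:Fri✓ 2035:Sat 2036:Mon 2037:Tue
Years with five Fridays: 2022, 2023, 2028, 2033, 2034 → 5.

5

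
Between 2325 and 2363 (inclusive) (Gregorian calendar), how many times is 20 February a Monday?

Track 20 February's weekday year by year (advancing +1, or +2 across a Feb 29):
  2325: Fri  2326: Sat (+1)  2327: Sun (+1)  2328: Mon (+1) ✓  2329: Wed (+2)
  2330: Thu (+1)  2331: Fri (+1)  2332: Sat (+1)  2333: Mon (+2) ✓  2334: Tue (+1)
  2335: Wed (+1)  2336: Thu (+1)  2337: Sat (+2)  2338: Sun (+1)  … (11 more years) …
  2350: Mon (+1) ✓  2351: Tue (+1)  2352: Wed (+1)  2353: Fri (+2)  2354: Sat (+1)
  2355: Sun (+1)  2356: Mon (+1) ✓  2357: Wed (+2)  2358: Thu (+1)  2359: Fri (+1)
  2360: Sat (+1)  2361: Mon (+2) ✓  2362: Tue (+1)  2363: Wed (+1)
Monday years: 2328, 2333, 2339, 2350, 2356, 2361 — 6 in total.

6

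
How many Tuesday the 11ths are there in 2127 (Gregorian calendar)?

Check the 11th of each month of 2127: Jan 11: Sat, Feb 11: Tue, Mar 11: Tue, Apr 11: Fri, May 11: Sun, Jun 11: Wed, Jul 11: Fri, Aug 11: Mon, Sep 11: Thu, Oct 11: Sat, Nov 11: Tue, Dec 11: Thu.
Tuesday occurs in February, March, November — 3 months.

3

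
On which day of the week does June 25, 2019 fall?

Tuesday

January 1, 2019 is a Tuesday.
June 25 is day 176 of the year, i.e. 175 days after Jan 1.
175 mod 7 = 0, so advance 0 weekdays from Tuesday: Tuesday.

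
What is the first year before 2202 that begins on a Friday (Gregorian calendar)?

Jan 1 advances by 2 weekdays after a leap year and by 1 after a common year.
2202: Jan 1 is Friday.
2201: Thursday
2200: Wednesday
2199: Tuesday
2198: Monday
2197: Sunday
2196: Friday (leap)
2196 begins on a Friday

2196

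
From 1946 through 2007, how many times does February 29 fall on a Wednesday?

Leap years in 1946–2007: 15 of them.
Feb 29 weekday advances by 5 (mod 7) from one leap year to the next four years later (or differs when a century non-leap intervenes).
Leap-day weekdays: 1948:Sun 1952:Fri 1956:Wed✓ 1960:Mon 1964:Sat 1968:Thu 1972:Tue 1976:Sun 1980:Fri 1984:Wed✓ 1988:Mon 1992:Sat 1996:Thu 2000:Tue 2004:Sun
Wednesday: 1956, 1984 → 2.

2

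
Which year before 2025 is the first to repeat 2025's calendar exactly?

Two years share a calendar iff Jan 1 falls on the same weekday and both are leap or both are common. 2025: Jan 1 is Wednesday, common year.
2024: Jan 1 Monday, leap
2023: Jan 1 Sunday, common
2022: Jan 1 Saturday, common
2021: Jan 1 Friday, common
2020: Jan 1 Wednesday, leap
2019: Jan 1 Tuesday, common
2018: Jan 1 Monday, common
2017: Jan 1 Sunday, common
2016: Jan 1 Friday, leap
2015: Jan 1 Thursday, common
2014: Jan 1 Wednesday, common
2014 matches on both conditions.

2014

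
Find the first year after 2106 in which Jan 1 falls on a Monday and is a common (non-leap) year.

2114

Jan 1 advances by 2 weekdays after a leap year and by 1 after a common year.
2106: Jan 1 is Friday.
2107: Saturday
2108: Sunday (leap)
2109: Tuesday
2110: Wednesday
2111: Thursday
2112: Friday (leap)
2113: Sunday
2114: Monday
2114 begins on a Monday and is a common year.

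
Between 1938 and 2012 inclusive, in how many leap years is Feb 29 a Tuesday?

Leap years in 1938–2012: 19 of them.
Feb 29 weekday advances by 5 (mod 7) from one leap year to the next four years later (or differs when a century non-leap intervenes).
Leap-day weekdays: 1940:Thu 1944:Tue✓ 1948:Sun 1952:Fri 1956:Wed 1960:Mon 1964:Sat 1968:Thu 1972:Tue✓ 1976:Sun 1980:Fri 1984:Wed 1988:Mon 1992:Sat 1996:Thu 2000:Tue✓ 2004:Sun 2008:Fri 2012:Wed
Tuesday: 1944, 1972, 2000 → 3.

3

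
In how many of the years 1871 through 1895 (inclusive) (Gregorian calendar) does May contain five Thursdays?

May has 31 days; it has five Thursdays when Thursday falls among the first (month-length − 28) days — i.e. when May 1 is one of Thursday/Wednesday/Tuesday.
May 1 by year: 1871:Mon 1872:Wed✓ 1873:Thu✓ 1874:Fri 1875:Sat 1876:Mon 1877:Tue✓ 1878:Wed✓ 1879:Thu✓ 1880:Sat 1881:Sun 1882:Mon 1883:Tue✓ 1884:Thu✓ 1885:Fri 1886:Sat 1887:Sun 1888:Tue✓ 1889:Wed✓ 1890:Thu✓ 1891:Fri 1892:Sun 1893:Mon 1894:Tue✓ 1895:Wed✓
Years with five Thursdays: 1872, 1873, 1877, 1878, 1879, 1883, 1884, 1888, 1889, 1890, 1894, 1895 → 12.

12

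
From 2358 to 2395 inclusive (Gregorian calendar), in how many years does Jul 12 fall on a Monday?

Track Jul 12's weekday year by year (advancing +1, or +2 across a Feb 29):
  2358: Sat  2359: Sun (+1)  2360: Tue (+2)  2361: Wed (+1)  2362: Thu (+1)
  2363: Fri (+1)  2364: Sun (+2)  2365: Mon (+1) ✓  2366: Tue (+1)  2367: Wed (+1)
  2368: Fri (+2)  2369: Sat (+1)  2370: Sun (+1)  2371: Mon (+1) ✓  … (10 more years) …
  2382: Mon (+1) ✓  2383: Tue (+1)  2384: Thu (+2)  2385: Fri (+1)  2386: Sat (+1)
  2387: Sun (+1)  2388: Tue (+2)  2389: Wed (+1)  2390: Thu (+1)  2391: Fri (+1)
  2392: Sun (+2)  2393: Mon (+1) ✓  2394: Tue (+1)  2395: Wed (+1)
Monday years: 2365, 2371, 2376, 2382, 2393 — 5 in total.

5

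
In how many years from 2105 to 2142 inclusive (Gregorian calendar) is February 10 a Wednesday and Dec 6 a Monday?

Check each year's weekday for February 10 and Dec 6:
  2105: Tue/Sun  2106: Wed/Mon ✓  2107: Thu/Tue  2108: Fri/Thu  2109: Sun/Fri  2110: Mon/Sat  2111: Tue/Sun  2112: Wed/Tue  2113: Fri/Wed  2114: Sat/Thu  2115: Sun/Fri  2116: Mon/Sun  2117: Wed/Mon ✓  2118: Thu/Tue  …(10 more)…  2129: Thu/Tue  2130: Fri/Wed  2131: Sat/Thu  2132: Sun/Sat  2133: Tue/Sun  2134: Wed/Mon ✓  2135: Thu/Tue  2136: Fri/Thu  2137: Sun/Fri  2138: Mon/Sat  2139: Tue/Sun  2140: Wed/Tue  2141: Fri/Wed  2142: Sat/Thu
Both conditions hold in: 2106, 2117, 2123, 2134 — 4.

4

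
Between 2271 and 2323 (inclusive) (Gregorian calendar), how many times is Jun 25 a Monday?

Track Jun 25's weekday year by year (advancing +1, or +2 across a Feb 29):
  2271: Sun  2272: Tue (+2)  2273: Wed (+1)  2274: Thu (+1)  2275: Fri (+1)
  2276: Sun (+2)  2277: Mon (+1) ✓  2278: Tue (+1)  2279: Wed (+1)  2280: Fri (+2)
  2281: Sat (+1)  2282: Sun (+1)  2283: Mon (+1) ✓  2284: Wed (+2)  … (25 more years) …
  2310: Sat (+1)  2311: Sun (+1)  2312: Tue (+2)  2313: Wed (+1)  2314: Thu (+1)
  2315: Fri (+1)  2316: Sun (+2)  2317: Mon (+1) ✓  2318: Tue (+1)  2319: Wed (+1)
  2320: Fri (+2)  2321: Sat (+1)  2322: Sun (+1)  2323: Mon (+1) ✓
Monday years: 2277, 2283, 2288, 2294, 2300, 2306, 2317, 2323 — 8 in total.

8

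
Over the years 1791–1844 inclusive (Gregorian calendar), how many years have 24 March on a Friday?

Track 24 March's weekday year by year (advancing +1, or +2 across a Feb 29):
  1791: Thu  1792: Sat (+2)  1793: Sun (+1)  1794: Mon (+1)  1795: Tue (+1)
  1796: Thu (+2)  1797: Fri (+1) ✓  1798: Sat (+1)  1799: Sun (+1)  1800: Mon (+1)
  1801: Tue (+1)  1802: Wed (+1)  1803: Thu (+1)  1804: Sat (+2)  … (26 more years) …
  1831: Thu (+1)  1832: Sat (+2)  1833: Sun (+1)  1834: Mon (+1)  1835: Tue (+1)
  1836: Thu (+2)  1837: Fri (+1) ✓  1838: Sat (+1)  1839: Sun (+1)  1840: Tue (+2)
  1841: Wed (+1)  1842: Thu (+1)  1843: Fri (+1) ✓  1844: Sun (+2)
Friday years: 1797, 1809, 1815, 1820, 1826, 1837, 1843 — 7 in total.

7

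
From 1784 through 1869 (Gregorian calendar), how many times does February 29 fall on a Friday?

Leap years in 1784–1869: 21 of them.
Feb 29 weekday advances by 5 (mod 7) from one leap year to the next four years later (or differs when a century non-leap intervenes).
Leap-day weekdays: 1784:Sun 1788:Fri✓ 1792:Wed 1796:Mon 1804:Wed 1808:Mon 1812:Sat 1816:Thu 1820:Tue 1824:Sun 1828:Fri✓ 1832:Wed 1836:Mon 1840:Sat 1844:Thu 1848:Tue 1852:Sun 1856:Fri✓ 1860:Wed 1864:Mon 1868:Sat
Friday: 1788, 1828, 1856 → 3.

3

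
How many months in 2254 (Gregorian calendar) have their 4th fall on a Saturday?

3

Check the 4th of each month of 2254: Jan 4: Wed, Feb 4: Sat, Mar 4: Sat, Apr 4: Tue, May 4: Thu, Jun 4: Sun, Jul 4: Tue, Aug 4: Fri, Sep 4: Mon, Oct 4: Wed, Nov 4: Sat, Dec 4: Mon.
Saturday occurs in February, March, November — 3 months.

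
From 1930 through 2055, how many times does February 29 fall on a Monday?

Leap years in 1930–2055: 31 of them.
Feb 29 weekday advances by 5 (mod 7) from one leap year to the next four years later (or differs when a century non-leap intervenes).
Leap-day weekdays: 1932:Mon✓ 1936:Sat 1940:Thu 1944:Tue 1948:Sun 1952:Fri 1956:Wed 1960:Mon✓ 1964:Sat 1968:Thu 1972:Tue 1976:Sun 1980:Fri …(5 more)… 2004:Sun 2008:Fri 2012:Wed 2016:Mon✓ 2020:Sat 2024:Thu 2028:Tue 2032:Sun 2036:Fri 2040:Wed 2044:Mon✓ 2048:Sat 2052:Thu
Monday: 1932, 1960, 1988, 2016, 2044 → 5.

5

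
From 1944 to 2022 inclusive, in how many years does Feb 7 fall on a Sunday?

Track Feb 7's weekday year by year (advancing +1, or +2 across a Feb 29):
  1944: Mon  1945: Wed (+2)  1946: Thu (+1)  1947: Fri (+1)  1948: Sat (+1)
  1949: Mon (+2)  1950: Tue (+1)  1951: Wed (+1)  1952: Thu (+1)  1953: Sat (+2)
  1954: Sun (+1) ✓  1955: Mon (+1)  1956: Tue (+1)  1957: Thu (+2)  … (51 more years) …
  2009: Sat (+2)  2010: Sun (+1) ✓  2011: Mon (+1)  2012: Tue (+1)  2013: Thu (+2)
  2014: Fri (+1)  2015: Sat (+1)  2016: Sun (+1) ✓  2017: Tue (+2)  2018: Wed (+1)
  2019: Thu (+1)  2020: Fri (+1)  2021: Sun (+2) ✓  2022: Mon (+1)
Sunday years: 1954, 1960, 1965, 1971, 1982, 1988, 1993, 1999, 2010, 2016, 2021 — 11 in total.

11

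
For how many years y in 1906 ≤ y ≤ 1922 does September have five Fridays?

5

September has 30 days; it has five Fridays when Friday falls among the first (month-length − 28) days — i.e. when September 1 is one of Friday/Thursday.
September 1 by year: 1906:Sat 1907:Sun 1908:Tue 1909:Wed 1910:Thu✓ 1911:Fri✓ 1912:Sun 1913:Mon 1914:Tue 1915:Wed 1916:Fri✓ 1917:Sat 1918:Sun 1919:Mon 1920:Wed 1921:Thu✓ 1922:Fri✓
Years with five Fridays: 1910, 1911, 1916, 1921, 1922 → 5.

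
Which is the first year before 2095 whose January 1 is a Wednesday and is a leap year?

2076

Jan 1 advances by 2 weekdays after a leap year and by 1 after a common year.
2095: Jan 1 is Saturday.
2094: Friday
2093: Thursday
2092: Tuesday (leap)
2091: Monday
2090: Sunday
2089: Saturday
2088: Thursday (leap)
2087: Wednesday
2086: Tuesday
2085: Monday
2084: Saturday (leap)
2083: Friday
2082: Thursday
2081: Wednesday
2080: Monday (leap)
2079: Sunday
2078: Saturday
2077: Friday
2076: Wednesday (leap)
2076 begins on a Wednesday and is a leap year.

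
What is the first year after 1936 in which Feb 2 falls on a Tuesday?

1937

From one year to the next, a fixed date's weekday advances by 1, or by 2 when a Feb 29 lies between the two dates.
1936: February 2 is Sunday.
1937: Tuesday (+2)
Feb 2 falls on a Tuesday in 1937.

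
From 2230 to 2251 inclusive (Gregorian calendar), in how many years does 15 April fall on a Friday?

3

Track 15 April's weekday year by year (advancing +1, or +2 across a Feb 29):
  2230: Thu  2231: Fri (+1) ✓  2232: Sun (+2)  2233: Mon (+1)  2234: Tue (+1)
  2235: Wed (+1)  2236: Fri (+2) ✓  2237: Sat (+1)  2238: Sun (+1)  2239: Mon (+1)
  2240: Wed (+2)  2241: Thu (+1)  2242: Fri (+1) ✓  2243: Sat (+1)  2244: Mon (+2)
  2245: Tue (+1)  2246: Wed (+1)  2247: Thu (+1)  2248: Sat (+2)  2249: Sun (+1)
  2250: Mon (+1)  2251: Tue (+1)
Friday years: 2231, 2236, 2242 — 3 in total.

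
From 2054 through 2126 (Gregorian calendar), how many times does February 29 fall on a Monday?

2

Leap years in 2054–2126: 17 of them.
Feb 29 weekday advances by 5 (mod 7) from one leap year to the next four years later (or differs when a century non-leap intervenes).
Leap-day weekdays: 2056:Tue 2060:Sun 2064:Fri 2068:Wed 2072:Mon✓ 2076:Sat 2080:Thu 2084:Tue 2088:Sun 2092:Fri 2096:Wed 2104:Fri 2108:Wed 2112:Mon✓ 2116:Sat 2120:Thu 2124:Tue
Monday: 2072, 2112 → 2.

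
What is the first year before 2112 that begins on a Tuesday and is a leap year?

2104

Jan 1 advances by 2 weekdays after a leap year and by 1 after a common year.
2112: Jan 1 is Friday (leap).
2111: Thursday
2110: Wednesday
2109: Tuesday
2108: Sunday (leap)
2107: Saturday
2106: Friday
2105: Thursday
2104: Tuesday (leap)
2104 begins on a Tuesday and is a leap year.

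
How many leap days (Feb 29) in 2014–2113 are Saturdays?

Leap years in 2014–2113: 24 of them.
Feb 29 weekday advances by 5 (mod 7) from one leap year to the next four years later (or differs when a century non-leap intervenes).
Leap-day weekdays: 2016:Mon 2020:Sat✓ 2024:Thu 2028:Tue 2032:Sun 2036:Fri 2040:Wed 2044:Mon 2048:Sat✓ 2052:Thu 2056:Tue 2060:Sun 2064:Fri 2068:Wed 2072:Mon 2076:Sat✓ 2080:Thu 2084:Tue 2088:Sun 2092:Fri 2096:Wed 2104:Fri 2108:Wed 2112:Mon
Saturday: 2020, 2048, 2076 → 3.

3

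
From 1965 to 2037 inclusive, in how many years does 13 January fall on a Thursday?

11

Track 13 January's weekday year by year (advancing +1, or +2 across a Feb 29):
  1965: Wed  1966: Thu (+1) ✓  1967: Fri (+1)  1968: Sat (+1)  1969: Mon (+2)
  1970: Tue (+1)  1971: Wed (+1)  1972: Thu (+1) ✓  1973: Sat (+2)  1974: Sun (+1)
  1975: Mon (+1)  1976: Tue (+1)  1977: Thu (+2) ✓  1978: Fri (+1)  … (45 more years) …
  2024: Sat (+1)  2025: Mon (+2)  2026: Tue (+1)  2027: Wed (+1)  2028: Thu (+1) ✓
  2029: Sat (+2)  2030: Sun (+1)  2031: Mon (+1)  2032: Tue (+1)  2033: Thu (+2) ✓
  2034: Fri (+1)  2035: Sat (+1)  2036: Sun (+1)  2037: Tue (+2)
Thursday years: 1966, 1972, 1977, 1983, 1994, 2000, 2005, 2011, 2022, 2028, 2033 — 11 in total.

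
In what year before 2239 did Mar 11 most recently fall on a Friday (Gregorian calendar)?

2236

From one year to the next, a fixed date's weekday advances by 1, or by 2 when a Feb 29 lies between the two dates.
2239: March 11 is Monday.
2238: Sunday (−1)
2237: Saturday (−1)
2236: Friday (−1)
Mar 11 falls on a Friday in 2236.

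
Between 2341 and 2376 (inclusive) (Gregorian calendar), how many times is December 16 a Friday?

4

Track December 16's weekday year by year (advancing +1, or +2 across a Feb 29):
  2341: Tue  2342: Wed (+1)  2343: Thu (+1)  2344: Sat (+2)  2345: Sun (+1)
  2346: Mon (+1)  2347: Tue (+1)  2348: Thu (+2)  2349: Fri (+1) ✓  2350: Sat (+1)
  2351: Sun (+1)  2352: Tue (+2)  2353: Wed (+1)  2354: Thu (+1)  … (8 more years) …
  2363: Mon (+1)  2364: Wed (+2)  2365: Thu (+1)  2366: Fri (+1) ✓  2367: Sat (+1)
  2368: Mon (+2)  2369: Tue (+1)  2370: Wed (+1)  2371: Thu (+1)  2372: Sat (+2)
  2373: Sun (+1)  2374: Mon (+1)  2375: Tue (+1)  2376: Thu (+2)
Friday years: 2349, 2355, 2360, 2366 — 4 in total.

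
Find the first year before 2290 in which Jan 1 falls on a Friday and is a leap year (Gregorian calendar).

Jan 1 advances by 2 weekdays after a leap year and by 1 after a common year.
2290: Jan 1 is Wednesday.
2289: Tuesday
2288: Sunday (leap)
2287: Saturday
2286: Friday
2285: Thursday
2284: Tuesday (leap)
2283: Monday
2282: Sunday
2281: Saturday
2280: Thursday (leap)
2279: Wednesday
2278: Tuesday
2277: Monday
2276: Saturday (leap)
2275: Friday
2274: Thursday
2273: Wednesday
2272: Monday (leap)
2271: Sunday
2270: Saturday
2269: Friday
2268: Wednesday (leap)
2267: Tuesday
2266: Monday
2265: Sunday
2264: Friday (leap)
2264 begins on a Friday and is a leap year.

2264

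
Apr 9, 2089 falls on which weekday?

January 1, 2089 is a Saturday.
April 9 is day 99 of the year, i.e. 98 days after Jan 1.
98 mod 7 = 0, so advance 0 weekdays from Saturday: Saturday.

Saturday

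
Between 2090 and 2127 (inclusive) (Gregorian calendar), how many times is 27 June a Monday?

5

Track 27 June's weekday year by year (advancing +1, or +2 across a Feb 29):
  2090: Tue  2091: Wed (+1)  2092: Fri (+2)  2093: Sat (+1)  2094: Sun (+1)
  2095: Mon (+1) ✓  2096: Wed (+2)  2097: Thu (+1)  2098: Fri (+1)  2099: Sat (+1)
  2100: Sun (+1)  2101: Mon (+1) ✓  2102: Tue (+1)  2103: Wed (+1)  … (10 more years) …
  2114: Wed (+1)  2115: Thu (+1)  2116: Sat (+2)  2117: Sun (+1)  2118: Mon (+1) ✓
  2119: Tue (+1)  2120: Thu (+2)  2121: Fri (+1)  2122: Sat (+1)  2123: Sun (+1)
  2124: Tue (+2)  2125: Wed (+1)  2126: Thu (+1)  2127: Fri (+1)
Monday years: 2095, 2101, 2107, 2112, 2118 — 5 in total.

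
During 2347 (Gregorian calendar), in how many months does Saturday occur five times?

A month of length L has five Saturdays iff its first Saturday is on day ≤ L−28 (so day 1–3 in a 31-day month, 1–2 in a 30-day month, day 1 in a leap February).
Checking each month of 2347: Jan starts Wed (31d); Feb starts Sat (28d); Mar starts Sat (31d) ✓; Apr starts Tue (30d); May starts Thu (31d) ✓; Jun starts Sun (30d); Jul starts Tue (31d); Aug starts Fri (31d) ✓; Sep starts Mon (30d); Oct starts Wed (31d); Nov starts Sat (30d) ✓; Dec starts Mon (31d).
Five-Saturday months: March, May, August, November → 4.

4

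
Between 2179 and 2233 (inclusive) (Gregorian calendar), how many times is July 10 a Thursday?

8

Track July 10's weekday year by year (advancing +1, or +2 across a Feb 29):
  2179: Sat  2180: Mon (+2)  2181: Tue (+1)  2182: Wed (+1)  2183: Thu (+1) ✓
  2184: Sat (+2)  2185: Sun (+1)  2186: Mon (+1)  2187: Tue (+1)  2188: Thu (+2) ✓
  2189: Fri (+1)  2190: Sat (+1)  2191: Sun (+1)  2192: Tue (+2)  … (27 more years) …
  2220: Mon (+2)  2221: Tue (+1)  2222: Wed (+1)  2223: Thu (+1) ✓  2224: Sat (+2)
  2225: Sun (+1)  2226: Mon (+1)  2227: Tue (+1)  2228: Thu (+2) ✓  2229: Fri (+1)
  2230: Sat (+1)  2231: Sun (+1)  2232: Tue (+2)  2233: Wed (+1)
Thursday years: 2183, 2188, 2194, 2200, 2206, 2217, 2223, 2228 — 8 in total.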